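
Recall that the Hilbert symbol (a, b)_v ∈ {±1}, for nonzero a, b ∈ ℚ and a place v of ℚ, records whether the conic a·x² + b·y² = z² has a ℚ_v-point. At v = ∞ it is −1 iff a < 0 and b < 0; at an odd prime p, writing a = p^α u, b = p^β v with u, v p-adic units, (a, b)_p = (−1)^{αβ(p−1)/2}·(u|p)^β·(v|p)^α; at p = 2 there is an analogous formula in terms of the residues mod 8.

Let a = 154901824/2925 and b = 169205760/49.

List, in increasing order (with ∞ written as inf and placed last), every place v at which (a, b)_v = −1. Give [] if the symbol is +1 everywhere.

(a, b) ≡ (17017, 510) mod (ℚ^×)²; places V = {2, 3, 5, 7, 11, 13, 17, 43, ∞}.
(a,b)_∞: sgn(17017)=+, sgn(510)=+, so +1.
(a,b)_2: α=6, β=13; u≡1, v≡7 (mod 8); ε(u)ε(v)=0·1, αω(v)=6·0, βω(u)=13·0; sum ≡ 0  ⇒  +1.
(a,b)_43: α=2, u≡12; β=0, v≡12 (mod 43); (12|43)=-1, (12|43)=-1; sign (−1)^0·-1^0·-1^2 = +1.
(a,b)_13: α=-1, u≡3; β=0, v≡10 (mod 13); (3|13)=+1, (10|13)=+1; sign (−1)^0·+1^0·+1^-1 = +1.
(a,b)_7: α=1, u≡2; β=-2, v≡3 (mod 7); (2|7)=+1, (3|7)=-1; sign (−1)^0·+1^-2·-1^1 = -1.
(a,b)_11: α=1, u≡7; β=0, v≡4 (mod 11); (7|11)=-1, (4|11)=+1; sign (−1)^0·-1^0·+1^1 = +1.
(a,b)_17: α=1, u≡8; β=1, v≡8 (mod 17); (8|17)=+1, (8|17)=+1; sign (−1)^0·+1^1·+1^1 = +1.
(a,b)_5: α=-2, u≡2; β=1, v≡3 (mod 5); (2|5)=-1, (3|5)=-1; sign (−1)^0·-1^1·-1^-2 = -1.
(a,b)_3: α=-2, u≡1; β=5, v≡2 (mod 3); (1|3)=+1, (2|3)=-1; sign (−1)^0·+1^5·-1^-2 = +1.
(17017, 510 / ℚ) ramifies at {5, 7}: a division algebra.

[5, 7]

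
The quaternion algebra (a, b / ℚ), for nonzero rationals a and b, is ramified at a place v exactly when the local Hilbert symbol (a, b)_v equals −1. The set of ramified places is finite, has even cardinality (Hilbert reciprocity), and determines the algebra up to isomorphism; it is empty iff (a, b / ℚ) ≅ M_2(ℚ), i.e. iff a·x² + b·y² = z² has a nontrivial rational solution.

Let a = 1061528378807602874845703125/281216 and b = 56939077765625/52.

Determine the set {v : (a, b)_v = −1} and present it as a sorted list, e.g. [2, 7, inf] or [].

Mod squares: a ≡ 27170, b ≡ 221. Check v ∈ {∞, 2, 5, 11, 13, 17, 19, 31}.
v=∞: 27170 > 0 and 221 > 0  ⇒  (a,b)_∞ = +1.
v=13: a=13^-3·(≡9), b=13^-1·(≡4) mod 13; (9|13)=+1, (4|13)=+1; (−1)^{-3·-1·6}·(+1)^-1·(+1)^-3 = +1.
v=19: a=19^3·(≡5), b=19^0·(≡12) mod 19; (5|19)=+1, (12|19)=-1; (−1)^{3·0·9}·(+1)^0·(-1)^3 = -1.
v=2: v_2(a)=-7, v_2(b)=-2; units ≡ 1, 5 (mod 8); ε·ε+αω+βω = 0·0+-7·1+-2·0 ≡ 1  ⇒  (a,b)_2 = -1.
v=17: a=17^2·(≡16), b=17^1·(≡15) mod 17; (16|17)=+1, (15|17)=+1; (−1)^{2·1·8}·(+1)^1·(+1)^2 = +1.
v=5: a=5^9·(≡1), b=5^6·(≡1) mod 5; (1|5)=+1, (1|5)=+1; (−1)^{9·6·2}·(+1)^6·(+1)^9 = +1.
v=31: a=31^2·(≡4), b=31^0·(≡8) mod 31; (4|31)=+1, (8|31)=+1; (−1)^{2·0·15}·(+1)^0·(+1)^2 = +1.
v=11: a=11^11·(≡10), b=11^8·(≡1) mod 11; (10|11)=-1, (1|11)=+1; (−1)^{11·8·5}·(-1)^8·(+1)^11 = +1.
|Ram(27170, 221)| = 2, even; anisotropic at {2, 19}.

[2, 19]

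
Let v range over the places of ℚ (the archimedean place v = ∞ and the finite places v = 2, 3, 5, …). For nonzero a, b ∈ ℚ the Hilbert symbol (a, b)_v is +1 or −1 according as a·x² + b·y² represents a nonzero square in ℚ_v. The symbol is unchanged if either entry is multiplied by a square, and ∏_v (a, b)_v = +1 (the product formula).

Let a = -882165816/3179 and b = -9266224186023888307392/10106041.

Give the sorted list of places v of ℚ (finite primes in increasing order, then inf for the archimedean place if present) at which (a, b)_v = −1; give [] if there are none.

[2, 3, 11, inf]

Mod squares: a ≡ -154, b ≡ -3. Check v ∈ {∞, 2, 3, 7, 11, 17}.
v=7: a=7^5·(≡5), b=7^12·(≡1) mod 7; (5|7)=-1, (1|7)=+1; (−1)^{5·12·3}·(-1)^12·(+1)^5 = +1.
v=2: v_2(a)=3, v_2(b)=6; units ≡ 3, 5 (mod 8); ε·ε+αω+βω = 1·0+3·1+6·1 ≡ 1  ⇒  (a,b)_2 = -1.
v=11: a=11^-1·(≡6), b=11^-2·(≡7) mod 11; (6|11)=-1, (7|11)=-1; (−1)^{-1·-2·5}·(-1)^-2·(-1)^-1 = -1.
v=17: a=17^-2·(≡8), b=17^-4·(≡11) mod 17; (8|17)=+1, (11|17)=-1; (−1)^{-2·-4·8}·(+1)^-4·(-1)^-2 = +1.
v=∞: -154 < 0 and -3 < 0  ⇒  (a,b)_∞ = -1.
v=3: a=3^8·(≡2), b=3^21·(≡2) mod 3; (2|3)=-1, (2|3)=-1; (−1)^{8·21·1}·(-1)^21·(-1)^8 = -1.
(-154, -3 / ℚ) ramifies at {2, 3, 11, ∞}: a division algebra.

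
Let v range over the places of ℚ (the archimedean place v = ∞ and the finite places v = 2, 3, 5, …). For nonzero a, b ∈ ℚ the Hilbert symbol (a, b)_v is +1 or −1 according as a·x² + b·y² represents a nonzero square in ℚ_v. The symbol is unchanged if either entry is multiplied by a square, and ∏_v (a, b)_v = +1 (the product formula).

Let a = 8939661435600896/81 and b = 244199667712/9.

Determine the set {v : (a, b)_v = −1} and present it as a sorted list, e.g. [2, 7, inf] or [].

[11, 17]

(a, b) ≡ (34034, 238) mod (ℚ^×)²; places V = {2, 3, 7, 11, 13, 17, ∞}.
(a,b)_3: α=-4, u≡2; β=-2, v≡1 (mod 3); (2|3)=-1, (1|3)=+1; sign (−1)^0·-1^-2·+1^-4 = +1.
(a,b)_7: α=3, u≡2; β=3, v≡5 (mod 7); (2|7)=+1, (5|7)=-1; sign (−1)^1·+1^3·-1^3 = +1.
(a,b)_2: α=19, β=11; u≡1, v≡7 (mod 8); ε(u)ε(v)=0·1, αω(v)=19·0, βω(u)=11·0; sum ≡ 0  ⇒  +1.
(a,b)_11: α=3, u≡1; β=2, v≡7 (mod 11); (1|11)=+1, (7|11)=-1; sign (−1)^0·+1^2·-1^3 = -1.
(a,b)_17: α=1, u≡16; β=1, v≡6 (mod 17); (16|17)=+1, (6|17)=-1; sign (−1)^0·+1^1·-1^1 = -1.
(a,b)_∞: sgn(34034)=+, sgn(238)=+, so +1.
(a,b)_13: α=3, u≡7; β=2, v≡3 (mod 13); (7|13)=-1, (3|13)=+1; sign (−1)^0·-1^2·+1^3 = +1.
Ram(34034, 238) = {11, 17}; no ℚ_11-point on the conic.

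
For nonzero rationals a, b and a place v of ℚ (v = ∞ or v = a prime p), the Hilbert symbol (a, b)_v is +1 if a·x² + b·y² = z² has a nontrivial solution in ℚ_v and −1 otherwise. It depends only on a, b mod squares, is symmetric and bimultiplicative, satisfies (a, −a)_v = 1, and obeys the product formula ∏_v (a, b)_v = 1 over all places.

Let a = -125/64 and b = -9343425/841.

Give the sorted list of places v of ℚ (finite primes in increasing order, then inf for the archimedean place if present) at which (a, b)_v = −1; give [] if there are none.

(a, b) ≡ (-5, -273) mod (ℚ^×)²; places V = {2, 3, 5, 7, 13, 29, 37, ∞}.
(a,b)_3: α=0, u≡1; β=1, v≡2 (mod 3); (1|3)=+1, (2|3)=-1; sign (−1)^0·+1^1·-1^0 = +1.
(a,b)_5: α=3, u≡1; β=2, v≡3 (mod 5); (1|5)=+1, (3|5)=-1; sign (−1)^0·+1^2·-1^3 = -1.
(a,b)_29: α=0, u≡13; β=-2, v≡27 (mod 29); (13|29)=+1, (27|29)=-1; sign (−1)^0·+1^-2·-1^0 = +1.
(a,b)_∞: sgn(-5)=−, sgn(-273)=−, so -1.
(a,b)_7: α=0, u≡1; β=1, v≡6 (mod 7); (1|7)=+1, (6|7)=-1; sign (−1)^0·+1^1·-1^0 = +1.
(a,b)_37: α=0, u≡31; β=2, v≡35 (mod 37); (31|37)=-1, (35|37)=-1; sign (−1)^0·-1^2·-1^0 = +1.
(a,b)_13: α=0, u≡8; β=1, v≡5 (mod 13); (8|13)=-1, (5|13)=-1; sign (−1)^0·-1^1·-1^0 = -1.
(a,b)_2: α=-6, β=0; u≡3, v≡7 (mod 8); ε(u)ε(v)=1·1, αω(v)=-6·0, βω(u)=0·1; sum ≡ 1  ⇒  -1.
(-5, -273 / ℚ) ramifies at {2, 5, 13, ∞}: a division algebra.

[2, 5, 13, inf]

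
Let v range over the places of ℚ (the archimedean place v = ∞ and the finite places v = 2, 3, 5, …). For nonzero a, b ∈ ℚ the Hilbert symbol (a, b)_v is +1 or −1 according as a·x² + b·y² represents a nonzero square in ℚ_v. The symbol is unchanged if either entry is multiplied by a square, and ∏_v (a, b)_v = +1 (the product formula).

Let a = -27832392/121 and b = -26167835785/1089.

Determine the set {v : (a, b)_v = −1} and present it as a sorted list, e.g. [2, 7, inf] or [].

[2, 5, 29, inf]

Mod squares: a ≡ -322, b ≡ -3159985. Check v ∈ {∞, 2, 3, 5, 7, 11, 13, 19, 23, 29, 31, 37}.
v=19: a=19^0·(≡17), b=19^1·(≡4) mod 19; (17|19)=+1, (4|19)=+1; (−1)^{0·1·9}·(+1)^1·(+1)^0 = +1.
v=2: v_2(a)=3, v_2(b)=0; units ≡ 7, 7 (mod 8); ε·ε+αω+βω = 1·1+3·0+0·0 ≡ 1  ⇒  (a,b)_2 = -1.
v=23: a=23^1·(≡3), b=23^0·(≡1) mod 23; (3|23)=+1, (1|23)=+1; (−1)^{1·0·11}·(+1)^0·(+1)^1 = +1.
v=13: a=13^0·(≡9), b=13^2·(≡3) mod 13; (9|13)=+1, (3|13)=+1; (−1)^{0·2·6}·(+1)^2·(+1)^0 = +1.
v=7: a=7^5·(≡5), b=7^2·(≡1) mod 7; (5|7)=-1, (1|7)=+1; (−1)^{5·2·3}·(-1)^2·(+1)^5 = +1.
v=3: a=3^2·(≡2), b=3^-2·(≡2) mod 3; (2|3)=-1, (2|3)=-1; (−1)^{2·-2·1}·(-1)^-2·(-1)^2 = +1.
v=∞: -322 < 0 and -3159985 < 0  ⇒  (a,b)_∞ = -1.
v=31: a=31^0·(≡1), b=31^1·(≡24) mod 31; (1|31)=+1, (24|31)=-1; (−1)^{0·1·15}·(+1)^1·(-1)^0 = +1.
v=11: a=11^-2·(≡6), b=11^-2·(≡7) mod 11; (6|11)=-1, (7|11)=-1; (−1)^{-2·-2·5}·(-1)^-2·(-1)^-2 = +1.
v=29: a=29^0·(≡2), b=29^1·(≡17) mod 29; (2|29)=-1, (17|29)=-1; (−1)^{0·1·14}·(-1)^1·(-1)^0 = -1.
v=37: a=37^0·(≡34), b=37^1·(≡34) mod 37; (34|37)=+1, (34|37)=+1; (−1)^{0·1·18}·(+1)^1·(+1)^0 = +1.
v=5: a=5^0·(≡3), b=5^1·(≡2) mod 5; (3|5)=-1, (2|5)=-1; (−1)^{0·1·2}·(-1)^1·(-1)^0 = -1.
(-322, -3159985 / ℚ) ramifies at {2, 5, 29, ∞}: a division algebra.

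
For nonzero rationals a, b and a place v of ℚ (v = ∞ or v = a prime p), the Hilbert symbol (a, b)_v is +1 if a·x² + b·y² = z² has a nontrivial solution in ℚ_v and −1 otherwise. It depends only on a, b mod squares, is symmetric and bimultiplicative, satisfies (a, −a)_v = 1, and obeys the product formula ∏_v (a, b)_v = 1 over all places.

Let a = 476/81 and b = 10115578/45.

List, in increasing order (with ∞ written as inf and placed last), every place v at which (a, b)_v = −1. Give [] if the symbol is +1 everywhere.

[7, 17, 37, 43]

(a, b) ≡ (119, 175010) mod (ℚ^×)²; places V = {2, 3, 5, 7, 11, 17, 37, 43, ∞}.
(a,b)_43: α=0, u≡8; β=1, v≡18 (mod 43); (8|43)=-1, (18|43)=-1; sign (−1)^0·-1^1·-1^0 = -1.
(a,b)_∞: sgn(119)=+, sgn(175010)=+, so +1.
(a,b)_5: α=0, u≡1; β=-1, v≡2 (mod 5); (1|5)=+1, (2|5)=-1; sign (−1)^0·+1^-1·-1^0 = +1.
(a,b)_37: α=0, u≡31; β=1, v≡14 (mod 37); (31|37)=-1, (14|37)=-1; sign (−1)^0·-1^1·-1^0 = -1.
(a,b)_2: α=2, β=1; u≡7, v≡1 (mod 8); ε(u)ε(v)=1·0, αω(v)=2·0, βω(u)=1·0; sum ≡ 0  ⇒  +1.
(a,b)_3: α=-4, u≡2; β=-2, v≡2 (mod 3); (2|3)=-1, (2|3)=-1; sign (−1)^0·-1^-2·-1^-4 = +1.
(a,b)_11: α=0, u≡9; β=1, v≡9 (mod 11); (9|11)=+1, (9|11)=+1; sign (−1)^0·+1^1·+1^0 = +1.
(a,b)_7: α=1, u≡3; β=0, v≡6 (mod 7); (3|7)=-1, (6|7)=-1; sign (−1)^0·-1^0·-1^1 = -1.
(a,b)_17: α=1, u≡10; β=2, v≡3 (mod 17); (10|17)=-1, (3|17)=-1; sign (−1)^0·-1^2·-1^1 = -1.
(119, 175010 / ℚ) ramifies at {7, 17, 37, 43}: a division algebra.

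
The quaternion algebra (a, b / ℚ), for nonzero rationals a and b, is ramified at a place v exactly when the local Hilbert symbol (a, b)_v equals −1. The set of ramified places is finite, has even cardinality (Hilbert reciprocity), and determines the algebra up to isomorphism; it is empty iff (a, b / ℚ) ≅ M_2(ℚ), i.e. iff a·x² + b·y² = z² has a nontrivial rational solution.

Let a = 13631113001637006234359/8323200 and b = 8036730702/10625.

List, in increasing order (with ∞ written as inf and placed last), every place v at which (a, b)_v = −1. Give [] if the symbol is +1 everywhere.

[2, 13, 17, 23]

Mod squares: a ≡ 45838, b ≡ 125458606. Check v ∈ {∞, 2, 3, 5, 7, 11, 13, 17, 19, 23, 41, 43}.
v=3: a=3^-2·(≡1), b=3^2·(≡1) mod 3; (1|3)=+1, (1|3)=+1; (−1)^{-2·2·1}·(+1)^2·(+1)^-2 = +1.
v=2: v_2(a)=-7, v_2(b)=1; units ≡ 7, 7 (mod 8); ε·ε+αω+βω = 1·1+-7·0+1·0 ≡ 1  ⇒  (a,b)_2 = -1.
v=11: a=11^2·(≡3), b=11^2·(≡3) mod 11; (3|11)=+1, (3|11)=+1; (−1)^{2·2·5}·(+1)^2·(+1)^2 = +1.
v=∞: 45838 > 0 and 125458606 > 0  ⇒  (a,b)_∞ = +1.
v=43: a=43^3·(≡8), b=43^1·(≡24) mod 43; (8|43)=-1, (24|43)=+1; (−1)^{3·1·21}·(-1)^1·(+1)^3 = +1.
v=7: a=7^2·(≡1), b=7^1·(≡5) mod 7; (1|7)=+1, (5|7)=-1; (−1)^{2·1·3}·(+1)^1·(-1)^2 = +1.
v=5: a=5^-2·(≡3), b=5^-4·(≡1) mod 5; (3|5)=-1, (1|5)=+1; (−1)^{-2·-4·2}·(-1)^-4·(+1)^-2 = +1.
v=41: a=41^3·(≡30), b=41^1·(≡17) mod 41; (30|41)=-1, (17|41)=-1; (−1)^{3·1·20}·(-1)^1·(-1)^3 = +1.
v=19: a=19^2·(≡8), b=19^0·(≡2) mod 19; (8|19)=-1, (2|19)=-1; (−1)^{2·0·9}·(-1)^0·(-1)^2 = +1.
v=17: a=17^-2·(≡10), b=17^-1·(≡5) mod 17; (10|17)=-1, (5|17)=-1; (−1)^{-2·-1·8}·(-1)^-1·(-1)^-2 = -1.
v=23: a=23^2·(≡17), b=23^1·(≡10) mod 23; (17|23)=-1, (10|23)=-1; (−1)^{2·1·11}·(-1)^1·(-1)^2 = -1.
v=13: a=13^3·(≡4), b=13^1·(≡5) mod 13; (4|13)=+1, (5|13)=-1; (−1)^{3·1·6}·(+1)^1·(-1)^3 = -1.
(45838, 125458606 / ℚ) ramifies at {2, 13, 17, 23}: a division algebra.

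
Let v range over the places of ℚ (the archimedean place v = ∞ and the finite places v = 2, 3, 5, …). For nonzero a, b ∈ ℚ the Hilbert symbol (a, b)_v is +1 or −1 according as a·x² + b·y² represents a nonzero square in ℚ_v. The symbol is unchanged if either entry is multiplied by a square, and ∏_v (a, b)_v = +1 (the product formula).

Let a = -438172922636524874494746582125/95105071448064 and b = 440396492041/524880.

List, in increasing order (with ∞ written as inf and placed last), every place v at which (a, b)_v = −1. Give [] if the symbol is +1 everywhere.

Mod squares: a ≡ -195738510, b ≡ 46805. Check v ∈ {∞, 2, 3, 5, 11, 17, 19, 23, 37, 41}.
v=2: v_2(a)=-29, v_2(b)=-4; units ≡ 1, 5 (mod 8); ε·ε+αω+βω = 0·0+-29·1+-4·0 ≡ 1  ⇒  (a,b)_2 = -1.
v=23: a=23^3·(≡15), b=23^1·(≡20) mod 23; (15|23)=-1, (20|23)=-1; (−1)^{3·1·11}·(-1)^1·(-1)^3 = -1.
v=37: a=37^3·(≡30), b=37^1·(≡33) mod 37; (30|37)=+1, (33|37)=+1; (−1)^{3·1·18}·(+1)^1·(+1)^3 = +1.
v=3: a=3^-11·(≡2), b=3^-8·(≡2) mod 3; (2|3)=-1, (2|3)=-1; (−1)^{-11·-8·1}·(-1)^-8·(-1)^-11 = -1.
v=17: a=17^1·(≡9), b=17^0·(≡15) mod 17; (9|17)=+1, (15|17)=+1; (−1)^{1·0·8}·(+1)^0·(+1)^1 = +1.
v=41: a=41^1·(≡30), b=41^0·(≡7) mod 41; (30|41)=-1, (7|41)=-1; (−1)^{1·0·20}·(-1)^0·(-1)^1 = -1.
v=11: a=11^3·(≡3), b=11^1·(≡3) mod 11; (3|11)=+1, (3|11)=+1; (−1)^{3·1·5}·(+1)^1·(+1)^3 = -1.
v=19: a=19^10·(≡3), b=19^6·(≡14) mod 19; (3|19)=-1, (14|19)=-1; (−1)^{10·6·9}·(-1)^6·(-1)^10 = +1.
v=5: a=5^3·(≡2), b=5^-1·(≡1) mod 5; (2|5)=-1, (1|5)=+1; (−1)^{3·-1·2}·(-1)^-1·(+1)^3 = -1.
v=∞: -195738510 < 0 and 46805 > 0  ⇒  (a,b)_∞ = +1.
|Ram(-195738510, 46805)| = 6, even; anisotropic at {2, 3, 5, 11, 23, 41}.

[2, 3, 5, 11, 23, 41]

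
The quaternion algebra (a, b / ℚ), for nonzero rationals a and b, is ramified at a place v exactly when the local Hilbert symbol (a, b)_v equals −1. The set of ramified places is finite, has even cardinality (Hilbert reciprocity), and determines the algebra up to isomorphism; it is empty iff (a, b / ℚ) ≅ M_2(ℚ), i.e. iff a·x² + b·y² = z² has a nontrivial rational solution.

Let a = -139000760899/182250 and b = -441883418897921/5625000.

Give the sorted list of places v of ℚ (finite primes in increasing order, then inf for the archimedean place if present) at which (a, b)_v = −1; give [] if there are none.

[2, 7, 13, inf]

(a, b) ≡ (-910, -10010) mod (ℚ^×)²; places V = {2, 3, 5, 7, 11, 13, 17, 19, ∞}.
(a,b)_5: α=-3, u≡2; β=-7, v≡2 (mod 5); (2|5)=-1, (2|5)=-1; sign (−1)^0·-1^-7·-1^-3 = +1.
(a,b)_7: α=1, u≡5; β=1, v≡6 (mod 7); (5|7)=-1, (6|7)=-1; sign (−1)^1·-1^1·-1^1 = -1.
(a,b)_11: α=4, u≡9; β=5, v≡3 (mod 11); (9|11)=+1, (3|11)=+1; sign (−1)^0·+1^5·+1^4 = +1.
(a,b)_19: α=2, u≡12; β=2, v≡12 (mod 19); (12|19)=-1, (12|19)=-1; sign (−1)^0·-1^2·-1^2 = +1.
(a,b)_17: α=2, u≡4; β=4, v≡11 (mod 17); (4|17)=+1, (11|17)=-1; sign (−1)^0·+1^4·-1^2 = +1.
(a,b)_3: α=-6, u≡2; β=-2, v≡1 (mod 3); (2|3)=-1, (1|3)=+1; sign (−1)^0·-1^-2·+1^-6 = +1.
(a,b)_13: α=1, u≡11; β=1, v≡9 (mod 13); (11|13)=-1, (9|13)=+1; sign (−1)^0·-1^1·+1^1 = -1.
(a,b)_∞: sgn(-910)=−, sgn(-10010)=−, so -1.
(a,b)_2: α=-1, β=-3; u≡1, v≡3 (mod 8); ε(u)ε(v)=0·1, αω(v)=-1·1, βω(u)=-3·0; sum ≡ 1  ⇒  -1.
|Ram(-910, -10010)| = 4, even; anisotropic at {2, 7, 13, ∞}.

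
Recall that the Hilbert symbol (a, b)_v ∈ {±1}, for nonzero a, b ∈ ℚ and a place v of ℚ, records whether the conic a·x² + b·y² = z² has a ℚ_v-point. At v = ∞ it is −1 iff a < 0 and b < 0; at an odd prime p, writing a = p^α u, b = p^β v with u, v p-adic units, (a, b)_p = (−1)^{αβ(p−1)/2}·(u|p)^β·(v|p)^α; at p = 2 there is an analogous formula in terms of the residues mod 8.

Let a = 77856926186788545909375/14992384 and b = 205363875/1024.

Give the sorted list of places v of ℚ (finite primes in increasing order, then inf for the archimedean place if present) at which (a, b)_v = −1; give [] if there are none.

Mod squares: a ≡ 95, b ≡ 22755. Check v ∈ {∞, 2, 3, 5, 11, 17, 19, 37, 41}.
v=2: v_2(a)=-10, v_2(b)=-10; units ≡ 7, 3 (mod 8); ε·ε+αω+βω = 1·1+-10·1+-10·0 ≡ 1  ⇒  (a,b)_2 = -1.
v=37: a=37^2·(≡36), b=37^1·(≡15) mod 37; (36|37)=+1, (15|37)=-1; (−1)^{2·1·18}·(+1)^1·(-1)^2 = +1.
v=17: a=17^2·(≡11), b=17^0·(≡4) mod 17; (11|17)=-1, (4|17)=+1; (−1)^{2·0·8}·(-1)^0·(+1)^2 = +1.
v=19: a=19^5·(≡11), b=19^2·(≡2) mod 19; (11|19)=+1, (2|19)=-1; (−1)^{5·2·9}·(+1)^2·(-1)^5 = -1.
v=3: a=3^2·(≡2), b=3^1·(≡1) mod 3; (2|3)=-1, (1|3)=+1; (−1)^{2·1·1}·(-1)^1·(+1)^2 = -1.
v=11: a=11^-4·(≡10), b=11^0·(≡2) mod 11; (10|11)=-1, (2|11)=-1; (−1)^{-4·0·5}·(-1)^0·(-1)^-4 = +1.
v=41: a=41^4·(≡11), b=41^1·(≡13) mod 41; (11|41)=-1, (13|41)=-1; (−1)^{4·1·20}·(-1)^1·(-1)^4 = -1.
v=∞: 95 > 0 and 22755 > 0  ⇒  (a,b)_∞ = +1.
v=5: a=5^5·(≡4), b=5^3·(≡4) mod 5; (4|5)=+1, (4|5)=+1; (−1)^{5·3·2}·(+1)^3·(+1)^5 = +1.
Ram(95, 22755) = {2, 3, 19, 41}; no ℚ_2-point on the conic.

[2, 3, 19, 41]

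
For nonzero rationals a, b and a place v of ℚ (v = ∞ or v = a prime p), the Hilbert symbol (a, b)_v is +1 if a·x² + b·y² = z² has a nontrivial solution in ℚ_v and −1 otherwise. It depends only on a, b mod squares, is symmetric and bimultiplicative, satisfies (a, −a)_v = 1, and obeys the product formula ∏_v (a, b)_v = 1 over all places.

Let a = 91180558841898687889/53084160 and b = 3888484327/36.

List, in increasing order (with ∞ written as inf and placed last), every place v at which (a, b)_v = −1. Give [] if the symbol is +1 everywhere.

[5, 13]

Mod squares: a ≡ 4810, b ≡ 7. Check v ∈ {∞, 2, 3, 5, 7, 13, 29, 37}.
v=3: a=3^-4·(≡1), b=3^-2·(≡1) mod 3; (1|3)=+1, (1|3)=+1; (−1)^{-4·-2·1}·(+1)^-2·(+1)^-4 = +1.
v=7: a=7^8·(≡2), b=7^5·(≡4) mod 7; (2|7)=+1, (4|7)=+1; (−1)^{8·5·3}·(+1)^5·(+1)^8 = +1.
v=37: a=37^3·(≡24), b=37^2·(≡33) mod 37; (24|37)=-1, (33|37)=+1; (−1)^{3·2·18}·(-1)^2·(+1)^3 = +1.
v=29: a=29^2·(≡20), b=29^0·(≡6) mod 29; (20|29)=+1, (6|29)=+1; (−1)^{2·0·14}·(+1)^0·(+1)^2 = +1.
v=13: a=13^5·(≡8), b=13^2·(≡7) mod 13; (8|13)=-1, (7|13)=-1; (−1)^{5·2·6}·(-1)^2·(-1)^5 = -1.
v=5: a=5^-1·(≡2), b=5^0·(≡2) mod 5; (2|5)=-1, (2|5)=-1; (−1)^{-1·0·2}·(-1)^0·(-1)^-1 = -1.
v=∞: 4810 > 0 and 7 > 0  ⇒  (a,b)_∞ = +1.
v=2: v_2(a)=-17, v_2(b)=-2; units ≡ 5, 7 (mod 8); ε·ε+αω+βω = 0·1+-17·0+-2·1 ≡ 0  ⇒  (a,b)_2 = +1.
Ram(4810, 7) = {5, 13}; no ℚ_5-point on the conic.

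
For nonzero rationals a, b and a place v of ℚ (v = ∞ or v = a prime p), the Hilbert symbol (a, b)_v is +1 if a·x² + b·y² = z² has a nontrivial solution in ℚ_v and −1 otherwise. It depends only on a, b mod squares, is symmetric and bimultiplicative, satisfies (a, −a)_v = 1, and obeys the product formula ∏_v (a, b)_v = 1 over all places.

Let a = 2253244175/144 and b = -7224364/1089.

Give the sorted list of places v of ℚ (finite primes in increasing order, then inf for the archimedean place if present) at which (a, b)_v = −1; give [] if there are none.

[7, 17, 31, 41]

(a, b) ≡ (1839383, -36859) mod (ℚ^×)²; places V = {2, 3, 5, 7, 11, 13, 17, 29, 31, 41, ∞}.
(a,b)_5: α=2, u≡3; β=0, v≡4 (mod 5); (3|5)=-1, (4|5)=+1; sign (−1)^0·-1^0·+1^2 = +1.
(a,b)_41: α=1, u≡33; β=1, v≡22 (mod 41); (33|41)=+1, (22|41)=-1; sign (−1)^0·+1^1·-1^1 = -1.
(a,b)_11: α=0, u≡6; β=-2, v≡2 (mod 11); (6|11)=-1, (2|11)=-1; sign (−1)^0·-1^-2·-1^0 = +1.
(a,b)_31: α=0, u≡17; β=1, v≡19 (mod 31); (17|31)=-1, (19|31)=+1; sign (−1)^0·-1^1·+1^0 = -1.
(a,b)_29: α=1, u≡1; β=1, v≡25 (mod 29); (1|29)=+1, (25|29)=+1; sign (−1)^0·+1^1·+1^1 = +1.
(a,b)_13: α=1, u≡10; β=0, v≡10 (mod 13); (10|13)=+1, (10|13)=+1; sign (−1)^0·+1^0·+1^1 = +1.
(a,b)_∞: sgn(1839383)=+, sgn(-36859)=−, so +1.
(a,b)_7: α=3, u≡3; β=2, v≡3 (mod 7); (3|7)=-1, (3|7)=-1; sign (−1)^0·-1^2·-1^3 = -1.
(a,b)_17: α=1, u≡12; β=0, v≡7 (mod 17); (12|17)=-1, (7|17)=-1; sign (−1)^0·-1^0·-1^1 = -1.
(a,b)_2: α=-4, β=2; u≡7, v≡5 (mod 8); ε(u)ε(v)=1·0, αω(v)=-4·1, βω(u)=2·0; sum ≡ 0  ⇒  +1.
(a,b)_3: α=-2, u≡2; β=-2, v≡2 (mod 3); (2|3)=-1, (2|3)=-1; sign (−1)^0·-1^-2·-1^-2 = +1.
|Ram(1839383, -36859)| = 4, even; anisotropic at {7, 17, 31, 41}.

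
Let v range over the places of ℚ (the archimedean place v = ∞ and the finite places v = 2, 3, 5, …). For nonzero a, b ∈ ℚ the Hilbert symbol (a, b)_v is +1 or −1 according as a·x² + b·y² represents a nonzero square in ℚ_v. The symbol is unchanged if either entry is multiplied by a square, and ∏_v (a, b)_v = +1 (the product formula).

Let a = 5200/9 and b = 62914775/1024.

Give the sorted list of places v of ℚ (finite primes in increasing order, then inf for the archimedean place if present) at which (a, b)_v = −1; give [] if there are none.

(a, b) ≡ (13, 51359) mod (ℚ^×)²; places V = {2, 3, 5, 7, 11, 13, 23, 29, ∞}.
(a,b)_∞: sgn(13)=+, sgn(51359)=+, so +1.
(a,b)_11: α=0, u≡7; β=1, v≡9 (mod 11); (7|11)=-1, (9|11)=+1; sign (−1)^0·-1^1·+1^0 = -1.
(a,b)_13: α=1, u≡4; β=0, v≡4 (mod 13); (4|13)=+1, (4|13)=+1; sign (−1)^0·+1^0·+1^1 = +1.
(a,b)_2: α=4, β=-10; u≡5, v≡7 (mod 8); ε(u)ε(v)=0·1, αω(v)=4·0, βω(u)=-10·1; sum ≡ 0  ⇒  +1.
(a,b)_23: α=0, u≡13; β=1, v≡1 (mod 23); (13|23)=+1, (1|23)=+1; sign (−1)^0·+1^1·+1^0 = +1.
(a,b)_29: α=0, u≡1; β=1, v≡8 (mod 29); (1|29)=+1, (8|29)=-1; sign (−1)^0·+1^1·-1^0 = +1.
(a,b)_7: α=0, u≡3; β=3, v≡2 (mod 7); (3|7)=-1, (2|7)=+1; sign (−1)^0·-1^3·+1^0 = -1.
(a,b)_5: α=2, u≡2; β=2, v≡4 (mod 5); (2|5)=-1, (4|5)=+1; sign (−1)^0·-1^2·+1^2 = +1.
(a,b)_3: α=-2, u≡1; β=0, v≡2 (mod 3); (1|3)=+1, (2|3)=-1; sign (−1)^0·+1^0·-1^-2 = +1.
|Ram(13, 51359)| = 2, even; anisotropic at {7, 11}.

[7, 11]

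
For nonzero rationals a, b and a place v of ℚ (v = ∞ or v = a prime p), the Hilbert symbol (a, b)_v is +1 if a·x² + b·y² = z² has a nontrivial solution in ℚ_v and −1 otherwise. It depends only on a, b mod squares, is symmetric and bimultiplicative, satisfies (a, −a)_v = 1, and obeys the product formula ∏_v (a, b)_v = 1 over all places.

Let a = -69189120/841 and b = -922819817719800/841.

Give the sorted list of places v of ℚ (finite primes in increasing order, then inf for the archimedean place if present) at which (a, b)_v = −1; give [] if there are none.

[3, 5, 7, inf]

Mod squares: a ≡ -30030, b ≡ -238. Check v ∈ {∞, 2, 3, 5, 7, 11, 13, 17, 29}.
v=5: a=5^1·(≡1), b=5^2·(≡3) mod 5; (1|5)=+1, (3|5)=-1; (−1)^{1·2·2}·(+1)^2·(-1)^1 = -1.
v=13: a=13^1·(≡10), b=13^2·(≡10) mod 13; (10|13)=+1, (10|13)=+1; (−1)^{1·2·6}·(+1)^2·(+1)^1 = +1.
v=∞: -30030 < 0 and -238 < 0  ⇒  (a,b)_∞ = -1.
v=2: v_2(a)=9, v_2(b)=3; units ≡ 1, 1 (mod 8); ε·ε+αω+βω = 0·0+9·0+3·0 ≡ 0  ⇒  (a,b)_2 = +1.
v=17: a=17^0·(≡8), b=17^3·(≡7) mod 17; (8|17)=+1, (7|17)=-1; (−1)^{0·3·8}·(+1)^3·(-1)^0 = +1.
v=29: a=29^-2·(≡8), b=29^-2·(≡9) mod 29; (8|29)=-1, (9|29)=+1; (−1)^{-2·-2·14}·(-1)^-2·(+1)^-2 = +1.
v=3: a=3^3·(≡1), b=3^8·(≡2) mod 3; (1|3)=+1, (2|3)=-1; (−1)^{3·8·1}·(+1)^8·(-1)^3 = -1.
v=11: a=11^1·(≡9), b=11^2·(≡4) mod 11; (9|11)=+1, (4|11)=+1; (−1)^{1·2·5}·(+1)^2·(+1)^1 = +1.
v=7: a=7^1·(≡1), b=7^1·(≡2) mod 7; (1|7)=+1, (2|7)=+1; (−1)^{1·1·3}·(+1)^1·(+1)^1 = -1.
|Ram(-30030, -238)| = 4, even; anisotropic at {3, 5, 7, ∞}.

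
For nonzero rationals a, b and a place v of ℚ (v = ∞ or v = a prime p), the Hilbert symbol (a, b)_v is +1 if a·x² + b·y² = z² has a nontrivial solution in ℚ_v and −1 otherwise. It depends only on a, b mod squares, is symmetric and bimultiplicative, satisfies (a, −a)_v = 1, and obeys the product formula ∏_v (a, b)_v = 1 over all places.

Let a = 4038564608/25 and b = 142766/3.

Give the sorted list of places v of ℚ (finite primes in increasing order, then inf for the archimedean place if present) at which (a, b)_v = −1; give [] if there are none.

[2, 3, 13, 17]

(a, b) ≡ (323, 1482) mod (ℚ^×)²; places V = {2, 3, 5, 13, 17, 19, ∞}.
(a,b)_19: α=1, u≡5; β=1, v≡3 (mod 19); (5|19)=+1, (3|19)=-1; sign (−1)^1·+1^1·-1^1 = +1.
(a,b)_13: α=2, u≡2; β=1, v≡12 (mod 13); (2|13)=-1, (12|13)=+1; sign (−1)^0·-1^1·+1^2 = -1.
(a,b)_∞: sgn(323)=+, sgn(1482)=+, so +1.
(a,b)_5: α=-2, u≡3; β=0, v≡2 (mod 5); (3|5)=-1, (2|5)=-1; sign (−1)^0·-1^0·-1^-2 = +1.
(a,b)_17: α=3, u≡4; β=2, v≡6 (mod 17); (4|17)=+1, (6|17)=-1; sign (−1)^0·+1^2·-1^3 = -1.
(a,b)_3: α=0, u≡2; β=-1, v≡2 (mod 3); (2|3)=-1, (2|3)=-1; sign (−1)^0·-1^-1·-1^0 = -1.
(a,b)_2: α=8, β=1; u≡3, v≡5 (mod 8); ε(u)ε(v)=1·0, αω(v)=8·1, βω(u)=1·1; sum ≡ 1  ⇒  -1.
(323, 1482 / ℚ) ramifies at {2, 3, 13, 17}: a division algebra.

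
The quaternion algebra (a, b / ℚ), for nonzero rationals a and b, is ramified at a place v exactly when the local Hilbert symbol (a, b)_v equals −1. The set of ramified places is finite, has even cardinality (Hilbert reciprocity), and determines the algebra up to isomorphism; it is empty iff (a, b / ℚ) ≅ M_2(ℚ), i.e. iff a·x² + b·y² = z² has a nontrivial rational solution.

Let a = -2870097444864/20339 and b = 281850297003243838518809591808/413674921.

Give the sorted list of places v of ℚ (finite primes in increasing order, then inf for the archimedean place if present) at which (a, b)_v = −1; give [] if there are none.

Mod squares: a ≡ -222794, b ≡ 16523. Check v ∈ {∞, 2, 3, 11, 13, 19, 31, 41, 43, 59}.
v=41: a=41^1·(≡6), b=41^1·(≡24) mod 41; (6|41)=-1, (24|41)=-1; (−1)^{1·1·20}·(-1)^1·(-1)^1 = +1.
v=∞: -222794 < 0 and 16523 > 0  ⇒  (a,b)_∞ = +1.
v=59: a=59^0·(≡46), b=59^2·(≡48) mod 59; (46|59)=+1, (48|59)=+1; (−1)^{0·2·29}·(+1)^2·(+1)^0 = +1.
v=2: v_2(a)=15, v_2(b)=30; units ≡ 3, 3 (mod 8); ε·ε+αω+βω = 1·1+15·1+30·1 ≡ 0  ⇒  (a,b)_2 = +1.
v=43: a=43^-2·(≡19), b=43^-4·(≡14) mod 43; (19|43)=-1, (14|43)=+1; (−1)^{-2·-4·21}·(-1)^-4·(+1)^-2 = +1.
v=3: a=3^2·(≡1), b=3^4·(≡2) mod 3; (1|3)=+1, (2|3)=-1; (−1)^{2·4·1}·(+1)^4·(-1)^2 = +1.
v=19: a=19^1·(≡1), b=19^2·(≡18) mod 19; (1|19)=+1, (18|19)=-1; (−1)^{1·2·9}·(+1)^2·(-1)^1 = -1.
v=13: a=13^1·(≡12), b=13^3·(≡12) mod 13; (12|13)=+1, (12|13)=+1; (−1)^{1·3·6}·(+1)^3·(+1)^1 = +1.
v=31: a=31^2·(≡30), b=31^5·(≡21) mod 31; (30|31)=-1, (21|31)=-1; (−1)^{2·5·15}·(-1)^5·(-1)^2 = -1.
v=11: a=11^-1·(≡10), b=11^-2·(≡3) mod 11; (10|11)=-1, (3|11)=+1; (−1)^{-1·-2·5}·(-1)^-2·(+1)^-1 = +1.
|Ram(-222794, 16523)| = 2, even; anisotropic at {19, 31}.

[19, 31]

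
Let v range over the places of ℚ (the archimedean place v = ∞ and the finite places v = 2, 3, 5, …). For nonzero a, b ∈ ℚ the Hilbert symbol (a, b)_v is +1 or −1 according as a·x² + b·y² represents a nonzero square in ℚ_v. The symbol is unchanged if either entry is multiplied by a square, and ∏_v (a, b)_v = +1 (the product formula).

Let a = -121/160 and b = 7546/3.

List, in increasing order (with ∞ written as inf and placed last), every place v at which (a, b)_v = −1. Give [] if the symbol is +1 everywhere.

Mod squares: a ≡ -10, b ≡ 462. Check v ∈ {∞, 2, 3, 5, 7, 11}.
v=5: a=5^-1·(≡2), b=5^0·(≡2) mod 5; (2|5)=-1, (2|5)=-1; (−1)^{-1·0·2}·(-1)^0·(-1)^-1 = -1.
v=3: a=3^0·(≡2), b=3^-1·(≡1) mod 3; (2|3)=-1, (1|3)=+1; (−1)^{0·-1·1}·(-1)^-1·(+1)^0 = -1.
v=∞: -10 < 0 and 462 > 0  ⇒  (a,b)_∞ = +1.
v=2: v_2(a)=-5, v_2(b)=1; units ≡ 3, 7 (mod 8); ε·ε+αω+βω = 1·1+-5·0+1·1 ≡ 0  ⇒  (a,b)_2 = +1.
v=11: a=11^2·(≡9), b=11^1·(≡5) mod 11; (9|11)=+1, (5|11)=+1; (−1)^{2·1·5}·(+1)^1·(+1)^2 = +1.
v=7: a=7^0·(≡2), b=7^3·(≡5) mod 7; (2|7)=+1, (5|7)=-1; (−1)^{0·3·3}·(+1)^3·(-1)^0 = +1.
Ram(-10, 462) = {3, 5}; no ℚ_3-point on the conic.

[3, 5]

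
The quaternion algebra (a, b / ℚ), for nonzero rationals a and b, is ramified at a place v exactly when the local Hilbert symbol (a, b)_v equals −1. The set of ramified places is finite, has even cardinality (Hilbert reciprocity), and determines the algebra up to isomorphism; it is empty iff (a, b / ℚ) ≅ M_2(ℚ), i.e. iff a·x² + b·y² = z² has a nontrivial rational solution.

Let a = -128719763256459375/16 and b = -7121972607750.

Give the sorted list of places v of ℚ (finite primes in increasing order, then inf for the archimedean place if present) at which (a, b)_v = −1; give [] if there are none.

[3, 11, 13, inf]

(a, b) ≡ (-15015, -390) mod (ℚ^×)²; places V = {2, 3, 5, 7, 11, 13, ∞}.
(a,b)_13: α=5, u≡2; β=3, v≡4 (mod 13); (2|13)=-1, (4|13)=+1; sign (−1)^0·-1^3·+1^5 = -1.
(a,b)_∞: sgn(-15015)=−, sgn(-390)=−, so -1.
(a,b)_5: α=5, u≡3; β=3, v≡3 (mod 5); (3|5)=-1, (3|5)=-1; sign (−1)^0·-1^3·-1^5 = +1.
(a,b)_11: α=3, u≡7; β=2, v≡2 (mod 11); (7|11)=-1, (2|11)=-1; sign (−1)^0·-1^2·-1^3 = -1.
(a,b)_2: α=-4, β=1; u≡1, v≡5 (mod 8); ε(u)ε(v)=0·0, αω(v)=-4·1, βω(u)=1·0; sum ≡ 0  ⇒  +1.
(a,b)_3: α=5, u≡2; β=7, v≡2 (mod 3); (2|3)=-1, (2|3)=-1; sign (−1)^1·-1^7·-1^5 = -1.
(a,b)_7: α=3, u≡4; β=2, v≡2 (mod 7); (4|7)=+1, (2|7)=+1; sign (−1)^0·+1^2·+1^3 = +1.
Ram(-15015, -390) = {3, 11, 13, ∞}; no ℚ_3-point on the conic.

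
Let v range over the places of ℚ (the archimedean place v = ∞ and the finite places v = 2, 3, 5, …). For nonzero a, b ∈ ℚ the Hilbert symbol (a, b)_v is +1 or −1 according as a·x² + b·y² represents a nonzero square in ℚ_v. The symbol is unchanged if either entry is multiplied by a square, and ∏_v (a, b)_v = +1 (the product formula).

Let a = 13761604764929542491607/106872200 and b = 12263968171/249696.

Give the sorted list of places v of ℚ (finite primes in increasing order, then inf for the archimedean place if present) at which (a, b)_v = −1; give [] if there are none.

(a, b) ≡ (14, 546) mod (ℚ^×)²; places V = {2, 3, 5, 7, 13, 17, 19, 43, 47, ∞}.
(a,b)_7: α=3, u≡2; β=1, v≡2 (mod 7); (2|7)=+1, (2|7)=+1; sign (−1)^1·+1^1·+1^3 = -1.
(a,b)_47: α=6, u≡28; β=2, v≡10 (mod 47); (28|47)=+1, (10|47)=-1; sign (−1)^0·+1^2·-1^6 = +1.
(a,b)_13: α=4, u≡12; β=3, v≡12 (mod 13); (12|13)=+1, (12|13)=+1; sign (−1)^0·+1^3·+1^4 = +1.
(a,b)_2: α=-3, β=-5; u≡7, v≡1 (mod 8); ε(u)ε(v)=1·0, αω(v)=-3·0, βω(u)=-5·0; sum ≡ 0  ⇒  +1.
(a,b)_∞: sgn(14)=+, sgn(546)=+, so +1.
(a,b)_5: α=-2, u≡4; β=0, v≡1 (mod 5); (4|5)=+1, (1|5)=+1; sign (−1)^0·+1^0·+1^-2 = +1.
(a,b)_17: α=-2, u≡14; β=-2, v≡9 (mod 17); (14|17)=-1, (9|17)=+1; sign (−1)^0·-1^-2·+1^-2 = +1.
(a,b)_43: α=-2, u≡41; β=0, v≡42 (mod 43); (41|43)=+1, (42|43)=-1; sign (−1)^0·+1^0·-1^-2 = +1.
(a,b)_3: α=0, u≡2; β=-3, v≡2 (mod 3); (2|3)=-1, (2|3)=-1; sign (−1)^0·-1^-3·-1^0 = -1.
(a,b)_19: α=4, u≡10; β=2, v≡18 (mod 19); (10|19)=-1, (18|19)=-1; sign (−1)^0·-1^2·-1^4 = +1.
Ram(14, 546) = {3, 7}; no ℚ_3-point on the conic.

[3, 7]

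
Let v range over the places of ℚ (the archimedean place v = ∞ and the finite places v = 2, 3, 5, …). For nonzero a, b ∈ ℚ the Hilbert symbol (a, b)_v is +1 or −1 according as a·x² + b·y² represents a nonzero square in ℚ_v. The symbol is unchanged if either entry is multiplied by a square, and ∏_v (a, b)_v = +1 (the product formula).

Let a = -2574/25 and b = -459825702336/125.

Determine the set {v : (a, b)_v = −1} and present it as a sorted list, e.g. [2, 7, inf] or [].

Mod squares: a ≡ -286, b ≡ -1155. Check v ∈ {∞, 2, 3, 5, 7, 11, 13}.
v=2: v_2(a)=1, v_2(b)=6; units ≡ 1, 5 (mod 8); ε·ε+αω+βω = 0·0+1·1+6·0 ≡ 1  ⇒  (a,b)_2 = -1.
v=13: a=13^1·(≡3), b=13^4·(≡6) mod 13; (3|13)=+1, (6|13)=-1; (−1)^{1·4·6}·(+1)^4·(-1)^1 = -1.
v=3: a=3^2·(≡2), b=3^3·(≡2) mod 3; (2|3)=-1, (2|3)=-1; (−1)^{2·3·1}·(-1)^3·(-1)^2 = -1.
v=5: a=5^-2·(≡1), b=5^-3·(≡4) mod 5; (1|5)=+1, (4|5)=+1; (−1)^{-2·-3·2}·(+1)^-3·(+1)^-2 = +1.
v=∞: -286 < 0 and -1155 < 0  ⇒  (a,b)_∞ = -1.
v=11: a=11^1·(≡10), b=11^3·(≡5) mod 11; (10|11)=-1, (5|11)=+1; (−1)^{1·3·5}·(-1)^3·(+1)^1 = +1.
v=7: a=7^0·(≡4), b=7^1·(≡6) mod 7; (4|7)=+1, (6|7)=-1; (−1)^{0·1·3}·(+1)^1·(-1)^0 = +1.
|Ram(-286, -1155)| = 4, even; anisotropic at {2, 3, 13, ∞}.

[2, 3, 13, inf]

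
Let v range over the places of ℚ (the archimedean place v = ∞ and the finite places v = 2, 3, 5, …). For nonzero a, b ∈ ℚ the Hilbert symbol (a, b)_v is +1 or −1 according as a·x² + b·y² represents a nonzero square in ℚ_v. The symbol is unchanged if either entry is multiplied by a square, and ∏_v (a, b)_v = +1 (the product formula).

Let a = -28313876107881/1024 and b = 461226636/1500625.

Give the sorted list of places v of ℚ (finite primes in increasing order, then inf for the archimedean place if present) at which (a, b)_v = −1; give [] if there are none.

(a, b) ≡ (-66521, 299) mod (ℚ^×)²; places V = {2, 3, 5, 7, 13, 17, 23, 43, ∞}.
(a,b)_5: α=0, u≡1; β=-4, v≡1 (mod 5); (1|5)=+1, (1|5)=+1; sign (−1)^0·+1^-4·+1^0 = +1.
(a,b)_7: α=1, u≡6; β=-4, v≡5 (mod 7); (6|7)=-1, (5|7)=-1; sign (−1)^0·-1^-4·-1^1 = -1.
(a,b)_23: α=4, u≡16; β=3, v≡18 (mod 23); (16|23)=+1, (18|23)=+1; sign (−1)^0·+1^3·+1^4 = +1.
(a,b)_17: α=1, u≡10; β=0, v≡10 (mod 17); (10|17)=-1, (10|17)=-1; sign (−1)^0·-1^0·-1^1 = -1.
(a,b)_2: α=-10, β=2; u≡7, v≡3 (mod 8); ε(u)ε(v)=1·1, αω(v)=-10·1, βω(u)=2·0; sum ≡ 1  ⇒  -1.
(a,b)_13: α=3, u≡7; β=1, v≡1 (mod 13); (7|13)=-1, (1|13)=+1; sign (−1)^0·-1^1·+1^3 = -1.
(a,b)_∞: sgn(-66521)=−, sgn(299)=+, so +1.
(a,b)_3: α=2, u≡1; β=6, v≡2 (mod 3); (1|3)=+1, (2|3)=-1; sign (−1)^0·+1^6·-1^2 = +1.
(a,b)_43: α=1, u≡6; β=0, v≡15 (mod 43); (6|43)=+1, (15|43)=+1; sign (−1)^0·+1^0·+1^1 = +1.
(-66521, 299 / ℚ) ramifies at {2, 7, 13, 17}: a division algebra.

[2, 7, 13, 17]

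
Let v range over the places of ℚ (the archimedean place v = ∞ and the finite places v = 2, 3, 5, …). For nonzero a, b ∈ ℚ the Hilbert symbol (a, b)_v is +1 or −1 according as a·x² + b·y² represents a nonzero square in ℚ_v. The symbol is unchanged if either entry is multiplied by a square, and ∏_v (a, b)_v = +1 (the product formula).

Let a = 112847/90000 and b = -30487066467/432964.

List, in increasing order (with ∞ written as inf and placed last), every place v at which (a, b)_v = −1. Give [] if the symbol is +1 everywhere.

(a, b) ≡ (47, -1490883) mod (ℚ^×)²; places V = {2, 3, 5, 7, 11, 13, 17, 23, 31, 41, 47, ∞}.
(a,b)_41: α=0, u≡3; β=1, v≡31 (mod 41); (3|41)=-1, (31|41)=+1; sign (−1)^0·-1^1·+1^0 = -1.
(a,b)_17: α=0, u≡9; β=1, v≡16 (mod 17); (9|17)=+1, (16|17)=+1; sign (−1)^0·+1^1·+1^0 = +1.
(a,b)_2: α=-4, β=-2; u≡7, v≡5 (mod 8); ε(u)ε(v)=1·0, αω(v)=-4·1, βω(u)=-2·0; sum ≡ 0  ⇒  +1.
(a,b)_31: α=0, u≡1; β=1, v≡28 (mod 31); (1|31)=+1, (28|31)=+1; sign (−1)^0·+1^1·+1^0 = +1.
(a,b)_7: α=4, u≡5; β=-2, v≡5 (mod 7); (5|7)=-1, (5|7)=-1; sign (−1)^0·-1^-2·-1^4 = +1.
(a,b)_23: α=0, u≡9; β=1, v≡18 (mod 23); (9|23)=+1, (18|23)=+1; sign (−1)^0·+1^1·+1^0 = +1.
(a,b)_∞: sgn(47)=+, sgn(-1490883)=−, so +1.
(a,b)_5: α=-4, u≡3; β=0, v≡2 (mod 5); (3|5)=-1, (2|5)=-1; sign (−1)^0·-1^0·-1^-4 = +1.
(a,b)_3: α=-2, u≡2; β=1, v≡1 (mod 3); (2|3)=-1, (1|3)=+1; sign (−1)^0·-1^1·+1^-2 = -1.
(a,b)_47: α=1, u≡18; β=-2, v≡2 (mod 47); (18|47)=+1, (2|47)=+1; sign (−1)^0·+1^-2·+1^1 = +1.
(a,b)_13: α=0, u≡7; β=2, v≡3 (mod 13); (7|13)=-1, (3|13)=+1; sign (−1)^0·-1^2·+1^0 = +1.
(a,b)_11: α=0, u≡1; β=2, v≡2 (mod 11); (1|11)=+1, (2|11)=-1; sign (−1)^0·+1^2·-1^0 = +1.
|Ram(47, -1490883)| = 2, even; anisotropic at {3, 41}.

[3, 41]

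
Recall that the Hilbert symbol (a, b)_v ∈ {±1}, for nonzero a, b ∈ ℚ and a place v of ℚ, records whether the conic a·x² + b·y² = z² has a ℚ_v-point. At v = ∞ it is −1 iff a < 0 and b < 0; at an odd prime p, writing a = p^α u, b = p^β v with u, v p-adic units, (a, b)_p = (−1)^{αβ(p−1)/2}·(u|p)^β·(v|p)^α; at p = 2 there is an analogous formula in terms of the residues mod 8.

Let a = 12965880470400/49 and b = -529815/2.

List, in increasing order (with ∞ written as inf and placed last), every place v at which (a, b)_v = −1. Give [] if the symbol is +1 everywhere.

[17, 19]

(a, b) ≡ (277134, -6270) mod (ℚ^×)²; places V = {2, 3, 5, 7, 11, 13, 17, 19, ∞}.
(a,b)_17: α=1, u≡1; β=0, v≡12 (mod 17); (1|17)=+1, (12|17)=-1; sign (−1)^0·+1^0·-1^1 = -1.
(a,b)_∞: sgn(277134)=+, sgn(-6270)=−, so +1.
(a,b)_2: α=7, β=-1; u≡7, v≡1 (mod 8); ε(u)ε(v)=1·0, αω(v)=7·0, βω(u)=-1·0; sum ≡ 0  ⇒  +1.
(a,b)_3: α=5, u≡2; β=1, v≡1 (mod 3); (2|3)=-1, (1|3)=+1; sign (−1)^1·-1^1·+1^5 = +1.
(a,b)_19: α=3, u≡15; β=1, v≡13 (mod 19); (15|19)=-1, (13|19)=-1; sign (−1)^1·-1^1·-1^3 = -1.
(a,b)_11: α=1, u≡1; β=1, v≡2 (mod 11); (1|11)=+1, (2|11)=-1; sign (−1)^1·+1^1·-1^1 = +1.
(a,b)_5: α=2, u≡4; β=1, v≡1 (mod 5); (4|5)=+1, (1|5)=+1; sign (−1)^0·+1^1·+1^2 = +1.
(a,b)_13: α=1, u≡7; β=2, v≡12 (mod 13); (7|13)=-1, (12|13)=+1; sign (−1)^0·-1^2·+1^1 = +1.
(a,b)_7: α=-2, u≡4; β=0, v≡4 (mod 7); (4|7)=+1, (4|7)=+1; sign (−1)^0·+1^0·+1^-2 = +1.
|Ram(277134, -6270)| = 2, even; anisotropic at {17, 19}.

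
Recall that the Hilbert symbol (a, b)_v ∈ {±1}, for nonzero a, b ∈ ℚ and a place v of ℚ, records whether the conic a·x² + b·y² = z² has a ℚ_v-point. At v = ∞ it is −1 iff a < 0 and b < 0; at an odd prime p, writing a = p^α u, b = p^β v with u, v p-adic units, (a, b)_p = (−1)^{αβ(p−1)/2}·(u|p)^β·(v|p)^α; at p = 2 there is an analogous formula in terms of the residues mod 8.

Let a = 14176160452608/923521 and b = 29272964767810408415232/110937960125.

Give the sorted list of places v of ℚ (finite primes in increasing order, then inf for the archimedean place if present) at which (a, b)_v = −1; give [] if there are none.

[3, 5, 11, 19]

(a, b) ≡ (33, 2090) mod (ℚ^×)²; places V = {2, 3, 5, 7, 11, 19, 31, ∞}.
(a,b)_∞: sgn(33)=+, sgn(2090)=+, so +1.
(a,b)_31: α=-4, u≡7; β=-6, v≡3 (mod 31); (7|31)=+1, (3|31)=-1; sign (−1)^0·+1^-6·-1^-4 = +1.
(a,b)_11: α=3, u≡1; β=3, v≡3 (mod 11); (1|11)=+1, (3|11)=+1; sign (−1)^1·+1^3·+1^3 = -1.
(a,b)_7: α=4, u≡3; β=6, v≡4 (mod 7); (3|7)=-1, (4|7)=+1; sign (−1)^0·-1^6·+1^4 = +1.
(a,b)_2: α=12, β=23; u≡1, v≡5 (mod 8); ε(u)ε(v)=0·0, αω(v)=12·1, βω(u)=23·0; sum ≡ 0  ⇒  +1.
(a,b)_3: α=1, u≡2; β=2, v≡2 (mod 3); (2|3)=-1, (2|3)=-1; sign (−1)^0·-1^2·-1^1 = -1.
(a,b)_19: α=2, u≡14; β=5, v≡2 (mod 19); (14|19)=-1, (2|19)=-1; sign (−1)^0·-1^5·-1^2 = -1.
(a,b)_5: α=0, u≡3; β=-3, v≡2 (mod 5); (3|5)=-1, (2|5)=-1; sign (−1)^0·-1^-3·-1^0 = -1.
Ram(33, 2090) = {3, 5, 11, 19}; no ℚ_3-point on the conic.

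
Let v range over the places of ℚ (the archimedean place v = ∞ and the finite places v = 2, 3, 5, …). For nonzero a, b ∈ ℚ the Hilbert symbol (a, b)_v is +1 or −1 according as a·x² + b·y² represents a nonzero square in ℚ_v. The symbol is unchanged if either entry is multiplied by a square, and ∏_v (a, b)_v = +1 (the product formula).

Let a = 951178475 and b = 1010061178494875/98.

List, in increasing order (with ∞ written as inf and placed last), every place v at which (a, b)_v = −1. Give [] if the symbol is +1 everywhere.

(a, b) ≡ (779, 1721590) mod (ℚ^×)²; places V = {2, 5, 7, 13, 17, 19, 31, 41, ∞}.
(a,b)_17: α=2, u≡7; β=3, v≡9 (mod 17); (7|17)=-1, (9|17)=+1; sign (−1)^0·-1^3·+1^2 = -1.
(a,b)_13: α=2, u≡3; β=3, v≡10 (mod 13); (3|13)=+1, (10|13)=+1; sign (−1)^0·+1^3·+1^2 = +1.
(a,b)_5: α=2, u≡4; β=3, v≡3 (mod 5); (4|5)=+1, (3|5)=-1; sign (−1)^0·+1^3·-1^2 = +1.
(a,b)_19: α=1, u≡8; β=1, v≡12 (mod 19); (8|19)=-1, (12|19)=-1; sign (−1)^1·-1^1·-1^1 = -1.
(a,b)_7: α=0, u≡2; β=-2, v≡5 (mod 7); (2|7)=+1, (5|7)=-1; sign (−1)^0·+1^-2·-1^0 = +1.
(a,b)_31: α=0, u≡19; β=2, v≡14 (mod 31); (19|31)=+1, (14|31)=+1; sign (−1)^0·+1^2·+1^0 = +1.
(a,b)_2: α=0, β=-1; u≡3, v≡3 (mod 8); ε(u)ε(v)=1·1, αω(v)=0·1, βω(u)=-1·1; sum ≡ 0  ⇒  +1.
(a,b)_∞: sgn(779)=+, sgn(1721590)=+, so +1.
(a,b)_41: α=1, u≡35; β=1, v≡34 (mod 41); (35|41)=-1, (34|41)=-1; sign (−1)^0·-1^1·-1^1 = +1.
|Ram(779, 1721590)| = 2, even; anisotropic at {17, 19}.

[17, 19]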